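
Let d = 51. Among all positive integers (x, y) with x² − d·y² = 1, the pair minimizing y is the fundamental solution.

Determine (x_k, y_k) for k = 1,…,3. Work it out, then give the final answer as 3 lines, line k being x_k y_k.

50 7
4999 700
499850 69993

√51 → a₀=7, period (7,14); ℓ=2 even so k=1
k=0  a_k=7  p_k/q_k = 7/1
k=1  a_k=7  p_k/q_k = 50/7
fundamental: x₁=50, y₁=7  (since 2500 − 51·49 = 1)
n=2: (50,7)∘(50,7) = (50·50+51·7·7, 50·7+7·50) = (4999,700)
n=3: (4999,700)∘(50,7) = (50·4999+51·7·700, 50·700+7·4999) = (499850,69993)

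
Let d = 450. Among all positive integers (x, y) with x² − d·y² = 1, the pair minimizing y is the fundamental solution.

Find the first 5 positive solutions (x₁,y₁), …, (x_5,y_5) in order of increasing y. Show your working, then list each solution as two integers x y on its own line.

19601 924
768398401 36222648
30122754096401 1420000245972
1180872205318713601 55666849606371696
46292552162781456490001 2182251836848982980620

d=450: √d = [21; 4,1,2,4,2,1,4,42] (ℓ=8, even), read p_7/q_7
k=0  a_k=21  p_k/q_k = 21/1
k=1  a_k=4  p_k/q_k = 85/4
k=2  a_k=1  p_k/q_k = 106/5
…
k=5  a_k=2  p_k/q_k = 2885/136
k=6  a_k=1  p_k/q_k = 4179/197
k=7  a_k=4  p_k/q_k = 19601/924
fundamental: x₁=19601, y₁=924  (since 384199201 − 450·853776 = 1)
n=2: (19601,924)∘(19601,924) = (19601·19601+450·924·924, 19601·924+924·19601) = (768398401,36222648)
n=3: (768398401,36222648)∘(19601,924) = (19601·768398401+450·924·36222648, 19601·36222648+924·768398401) = (30122754096401,1420000245972)
n=4: (30122754096401,1420000245972)∘(19601,924) = (19601·30122754096401+450·924·1420000245972, 19601·1420000245972+924·30122754096401) = (1180872205318713601,55666849606371696)
n=5: (1180872205318713601,55666849606371696)∘(19601,924) = (19601·1180872205318713601+450·924·55666849606371696, 19601·55666849606371696+924·1180872205318713601) = (46292552162781456490001,2182251836848982980620)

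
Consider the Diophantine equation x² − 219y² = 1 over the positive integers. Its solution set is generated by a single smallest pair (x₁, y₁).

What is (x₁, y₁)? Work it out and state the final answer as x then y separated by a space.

√219 = [14; 1,3,1,28, …], period ℓ=4 (even) → k=3
i=0: a=14 ⇒ p=14, q=1
…
i=2: a=3 ⇒ p=59, q=4
i=3: a=1 ⇒ p=74, q=5
(x₁, y₁) = (74, 5);  74² − 219·5² = 1 ✓

74 5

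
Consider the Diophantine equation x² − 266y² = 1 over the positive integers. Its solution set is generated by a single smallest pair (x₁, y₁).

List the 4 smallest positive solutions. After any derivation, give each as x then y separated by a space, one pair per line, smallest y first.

√266 = [16; 3,4,3,32, …], period ℓ=4 (even) → k=3
i=0: a=16 ⇒ p=16, q=1
…
i=2: a=4 ⇒ p=212, q=13
i=3: a=3 ⇒ p=685, q=42
fundamental: x₁=685, y₁=42  (since 469225 − 266·1764 = 1)
n=2: (685,42)∘(685,42) = (685·685+266·42·42, 685·42+42·685) = (938449,57540)
n=3: (938449,57540)∘(685,42) = (685·938449+266·42·57540, 685·57540+42·938449) = (1285674445,78829758)
n=4: (1285674445,78829758)∘(685,42) = (685·1285674445+266·42·78829758, 685·78829758+42·1285674445) = (1761373051201,107996710920)

685 42
938449 57540
1285674445 78829758
1761373051201 107996710920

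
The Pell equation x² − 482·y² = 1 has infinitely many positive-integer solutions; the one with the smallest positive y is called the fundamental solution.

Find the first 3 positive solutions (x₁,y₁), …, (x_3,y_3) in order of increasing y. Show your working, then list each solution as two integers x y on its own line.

d=482: √d = [21; 1,20,1,42] (ℓ=4, even), read p_3/q_3
step 0: (21, 1)  from 21·(1,0) + (0,1)
…
step 2: (461, 21)  from 20·(22,1) + (21,1)
step 3: (483, 22)  from 1·(461,21) + (22,1)
fundamental: x₁=483, y₁=22  (since 233289 − 482·484 = 1)
n=2: (483,22)∘(483,22) = (483·483+482·22·22, 483·22+22·483) = (466577,21252)
n=3: (466577,21252)∘(483,22) = (483·466577+482·22·21252, 483·21252+22·466577) = (450712899,20529410)

483 22
466577 21252
450712899 20529410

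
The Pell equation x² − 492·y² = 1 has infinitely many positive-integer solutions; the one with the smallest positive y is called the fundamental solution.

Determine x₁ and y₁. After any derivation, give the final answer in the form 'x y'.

29767 1342

√492 = [22; 5,1,1,10,1,1,5,44, …], period ℓ=8 (even) → k=7
k=0  a_k=22  p_k/q_k = 22/1
…
k=3  a_k=1  p_k/q_k = 244/11
k=4  a_k=10  p_k/q_k = 2573/116
…
k=6  a_k=1  p_k/q_k = 5390/243
k=7  a_k=5  p_k/q_k = 29767/1342
(x₁, y₁) = (29767, 1342);  29767² − 492·1342² = 1 ✓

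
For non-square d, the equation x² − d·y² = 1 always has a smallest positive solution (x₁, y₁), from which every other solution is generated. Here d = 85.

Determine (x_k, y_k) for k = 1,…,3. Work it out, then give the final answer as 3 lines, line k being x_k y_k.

√85 → a₀=9, period (4,1,1,4,18); ℓ=5 odd so k=9
i=0: a=9 ⇒ p=9, q=1
i=1: a=4 ⇒ p=37, q=4
i=2: a=1 ⇒ p=46, q=5
i=3: a=1 ⇒ p=83, q=9
i=4: a=4 ⇒ p=378, q=41
…
i=6: a=4 ⇒ p=27926, q=3029
i=7: a=1 ⇒ p=34813, q=3776
i=8: a=1 ⇒ p=62739, q=6805
i=9: a=4 ⇒ p=285769, q=30996
→ (285769, 30996).  Check: 285769²=81663921361, 85·30996²=81663921360, difference 1.
n=2: (285769,30996)∘(285769,30996) = (285769·285769+85·30996·30996, 285769·30996+30996·285769) = (163327842721,17715391848)
n=3: (163327842721,17715391848)∘(285769,30996) = (285769·163327842721+85·30996·17715391848, 285769·17715391848+30996·163327842721) = (93348068572789129,10125019625991228)

285769 30996
163327842721 17715391848
93348068572789129 10125019625991228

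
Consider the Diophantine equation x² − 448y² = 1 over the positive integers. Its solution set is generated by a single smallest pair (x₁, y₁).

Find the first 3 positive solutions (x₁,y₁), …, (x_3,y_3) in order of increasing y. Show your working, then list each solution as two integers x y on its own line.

√448 → a₀=21, period (6,42); ℓ=2 even so k=1
i=0: a=21 ⇒ p=21, q=1
i=1: a=6 ⇒ p=127, q=6
→ (127, 6).  Check: 127²=16129, 448·6²=16128, difference 1.
(x_2, y_2) = (127·127 + 448·6·6, 127·6 + 6·127) = (32257, 1524)
(x_3, y_3) = (127·32257 + 448·6·1524, 127·1524 + 6·32257) = (8193151, 387090)

127 6
32257 1524
8193151 387090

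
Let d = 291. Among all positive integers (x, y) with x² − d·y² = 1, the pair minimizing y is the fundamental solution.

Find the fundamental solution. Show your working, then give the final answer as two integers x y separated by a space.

290 17

[17; 17,34] for √291; ℓ=2 ⇒ convergent index 1
i=0: a=17 ⇒ p=17, q=1
i=1: a=17 ⇒ p=290, q=17
(x₁, y₁) = (290, 17);  290² − 291·17² = 1 ✓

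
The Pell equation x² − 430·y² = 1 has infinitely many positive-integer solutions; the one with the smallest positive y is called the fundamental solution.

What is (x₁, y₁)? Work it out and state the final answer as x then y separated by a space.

2862251 138030

[20; 1,2,1,3,1,…,2,1,40] for √430; ℓ=14 ⇒ convergent index 13
step 0: (20, 1)  from 20·(1,0) + (0,1)
…
step 2: (62, 3)  from 2·(21,1) + (20,1)
step 3: (83, 4)  from 1·(62,3) + (21,1)
step 4: (311, 15)  from 3·(83,4) + (62,3)
step 5: (394, 19)  from 1·(311,15) + (83,4)
step 6: (2675, 129)  from 6·(394,19) + (311,15)
…
step 9: (155233, 7486)  from 1·(133439,6435) + (21794,1051)
step 10: (599138, 28893)  from 3·(155233,7486) + (133439,6435)
step 11: (754371, 36379)  from 1·(599138,28893) + (155233,7486)
step 12: (2107880, 101651)  from 2·(754371,36379) + (599138,28893)
step 13: (2862251, 138030)  from 1·(2107880,101651) + (754371,36379)
→ (2862251, 138030).  Check: 2862251²=8192480787001, 430·138030²=8192480787000, difference 1.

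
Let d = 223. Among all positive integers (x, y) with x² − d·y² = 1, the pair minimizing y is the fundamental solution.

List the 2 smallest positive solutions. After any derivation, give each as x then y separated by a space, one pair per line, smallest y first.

224 15
100351 6720

√223 = [14; 1,13,1,28, …], period ℓ=4 (even) → k=3
a_0=14:  p_0=14·1+0=14,  q_0=14·0+1=1
…
a_2=13:  p_2=13·15+14=209,  q_2=13·1+1=14
a_3=1:  p_3=1·209+15=224,  q_3=1·14+1=15
→ (224, 15).  Check: 224²=50176, 223·15²=50175, difference 1.
(224+15√223)^2 = 100351 + 6720√223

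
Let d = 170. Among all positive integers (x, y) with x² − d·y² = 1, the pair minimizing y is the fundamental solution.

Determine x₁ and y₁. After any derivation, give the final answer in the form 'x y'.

√170 → a₀=13, period (26); ℓ=1 odd so k=1
k=0  a_k=13  p_k/q_k = 13/1
k=1  a_k=26  p_k/q_k = 339/26
(x₁, y₁) = (339, 26);  339² − 170·26² = 1 ✓

339 26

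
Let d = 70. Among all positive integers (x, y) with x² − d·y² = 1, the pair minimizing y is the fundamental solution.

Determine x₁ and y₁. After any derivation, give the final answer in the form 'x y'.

251 30

√70 = [8; 2,1,2,1,2,16, …], period ℓ=6 (even) → k=5
a_0=8:  p_0=8·1+0=8,  q_0=8·0+1=1
…
a_2=1:  p_2=1·17+8=25,  q_2=1·2+1=3
…
a_4=1:  p_4=1·67+25=92,  q_4=1·8+3=11
a_5=2:  p_5=2·92+67=251,  q_5=2·11+8=30
→ (251, 30).  Check: 251²=63001, 70·30²=63000, difference 1.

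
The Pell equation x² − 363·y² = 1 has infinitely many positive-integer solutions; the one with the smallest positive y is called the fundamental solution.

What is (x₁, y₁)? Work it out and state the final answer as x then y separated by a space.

[19; 19,38] for √363; ℓ=2 ⇒ convergent index 1
a_0=19:  p_0=19·1+0=19,  q_0=19·0+1=1
a_1=19:  p_1=19·19+1=362,  q_1=19·1+0=19
fundamental: x₁=362, y₁=19  (since 131044 − 363·361 = 1)

362 19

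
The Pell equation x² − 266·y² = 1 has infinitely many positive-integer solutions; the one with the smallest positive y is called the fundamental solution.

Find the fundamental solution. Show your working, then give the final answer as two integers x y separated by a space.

[16; 3,4,3,32] for √266; ℓ=4 ⇒ convergent index 3
step 0: (16, 1)  from 16·(1,0) + (0,1)
…
step 2: (212, 13)  from 4·(49,3) + (16,1)
step 3: (685, 42)  from 3·(212,13) + (49,3)
(x₁, y₁) = (685, 42);  685² − 266·42² = 1 ✓

685 42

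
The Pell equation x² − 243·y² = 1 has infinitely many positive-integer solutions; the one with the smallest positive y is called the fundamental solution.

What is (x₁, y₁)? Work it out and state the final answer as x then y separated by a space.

d=243: √d = [15; 1,1,2,3,15,3,2,1,1,30] (ℓ=10, even), read p_9/q_9
i=0: a=15 ⇒ p=15, q=1
i=1: a=1 ⇒ p=16, q=1
i=2: a=1 ⇒ p=31, q=2
…
i=4: a=3 ⇒ p=265, q=17
…
i=6: a=3 ⇒ p=12424, q=797
i=7: a=2 ⇒ p=28901, q=1854
i=8: a=1 ⇒ p=41325, q=2651
i=9: a=1 ⇒ p=70226, q=4505
→ (70226, 4505).  Check: 70226²=4931691076, 243·4505²=4931691075, difference 1.

70226 4505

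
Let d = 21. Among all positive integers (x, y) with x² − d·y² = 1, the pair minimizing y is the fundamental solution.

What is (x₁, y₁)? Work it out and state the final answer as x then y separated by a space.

[4; 1,1,2,1,1,8] for √21; ℓ=6 ⇒ convergent index 5
a_0=4:  p_0=4·1+0=4,  q_0=4·0+1=1
a_1=1:  p_1=1·4+1=5,  q_1=1·1+0=1
a_2=1:  p_2=1·5+4=9,  q_2=1·1+1=2
a_3=2:  p_3=2·9+5=23,  q_3=2·2+1=5
a_4=1:  p_4=1·23+9=32,  q_4=1·5+2=7
a_5=1:  p_5=1·32+23=55,  q_5=1·7+5=12
(x₁, y₁) = (55, 12);  55² − 21·12² = 1 ✓

55 12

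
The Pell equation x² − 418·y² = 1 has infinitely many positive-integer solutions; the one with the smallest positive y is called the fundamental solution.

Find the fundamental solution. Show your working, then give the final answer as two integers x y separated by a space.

33857 1656

[20; 2,4,20,4,2,40] for √418; ℓ=6 ⇒ convergent index 5
step 0: (20, 1)  from 20·(1,0) + (0,1)
step 1: (41, 2)  from 2·(20,1) + (1,0)
step 2: (184, 9)  from 4·(41,2) + (20,1)
step 3: (3721, 182)  from 20·(184,9) + (41,2)
step 4: (15068, 737)  from 4·(3721,182) + (184,9)
step 5: (33857, 1656)  from 2·(15068,737) + (3721,182)
fundamental: x₁=33857, y₁=1656  (since 1146296449 − 418·2742336 = 1)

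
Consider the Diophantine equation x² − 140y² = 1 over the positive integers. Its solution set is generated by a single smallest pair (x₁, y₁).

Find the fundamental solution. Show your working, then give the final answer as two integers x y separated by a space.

[11; 1,4,1,22] for √140; ℓ=4 ⇒ convergent index 3
k=0  a_k=11  p_k/q_k = 11/1
…
k=2  a_k=4  p_k/q_k = 59/5
k=3  a_k=1  p_k/q_k = 71/6
→ (71, 6).  Check: 71²=5041, 140·6²=5040, difference 1.

71 6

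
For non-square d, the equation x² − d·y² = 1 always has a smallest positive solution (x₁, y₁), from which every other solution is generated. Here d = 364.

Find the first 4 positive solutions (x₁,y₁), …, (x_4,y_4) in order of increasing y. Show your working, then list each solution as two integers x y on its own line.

√364 = [19; 12,1,2,3,1,8,1,3,2,1,12,38, …], period ℓ=12 (even) → k=11
a_0=19:  p_0=19·1+0=19,  q_0=19·0+1=1
a_1=12:  p_1=12·19+1=229,  q_1=12·1+0=12
a_2=1:  p_2=1·229+19=248,  q_2=1·12+1=13
a_3=2:  p_3=2·248+229=725,  q_3=2·13+12=38
a_4=3:  p_4=3·725+248=2423,  q_4=3·38+13=127
a_5=1:  p_5=1·2423+725=3148,  q_5=1·127+38=165
a_6=8:  p_6=8·3148+2423=27607,  q_6=8·165+127=1447
a_7=1:  p_7=1·27607+3148=30755,  q_7=1·1447+165=1612
a_8=3:  p_8=3·30755+27607=119872,  q_8=3·1612+1447=6283
a_9=2:  p_9=2·119872+30755=270499,  q_9=2·6283+1612=14178
a_10=1:  p_10=1·270499+119872=390371,  q_10=1·14178+6283=20461
a_11=12:  p_11=12·390371+270499=4954951,  q_11=12·20461+14178=259710
fundamental: x₁=4954951, y₁=259710  (since 24551539412401 − 364·67449284100 = 1)
(4954951+259710√364)^2 = 49103078824801 + 2573700648420√364
(4954951+259710√364)^3 = 486606699052048124551 + 25505121203178395130√364
(4954951+259710√364)^4 = 4822224700149240710505379201 + 252753251621617410554928840√364

4954951 259710
49103078824801 2573700648420
486606699052048124551 25505121203178395130
4822224700149240710505379201 252753251621617410554928840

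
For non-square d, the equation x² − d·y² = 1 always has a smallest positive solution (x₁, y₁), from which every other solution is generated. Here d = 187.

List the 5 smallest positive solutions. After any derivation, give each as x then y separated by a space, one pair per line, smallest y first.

1682 123
5658247 413772
19034341226 1391928885
64031518226017 4682448355368
215402008277979962 15751754875529067

√187 = [13; 1,2,13,2,1,26, …], period ℓ=6 (even) → k=5
i=0: a=13 ⇒ p=13, q=1
i=1: a=1 ⇒ p=14, q=1
…
i=4: a=2 ⇒ p=1135, q=83
i=5: a=1 ⇒ p=1682, q=123
fundamental: x₁=1682, y₁=123  (since 2829124 − 187·15129 = 1)
k=2:  x_2 = 1682·1682+187·123·123 = 5658247,  y_2 = 1682·123+123·1682 = 413772
k=3:  x_3 = 1682·5658247+187·123·413772 = 19034341226,  y_3 = 1682·413772+123·5658247 = 1391928885
k=4:  x_4 = 1682·19034341226+187·123·1391928885 = 64031518226017,  y_4 = 1682·1391928885+123·19034341226 = 4682448355368
k=5:  x_5 = 1682·64031518226017+187·123·4682448355368 = 215402008277979962,  y_5 = 1682·4682448355368+123·64031518226017 = 15751754875529067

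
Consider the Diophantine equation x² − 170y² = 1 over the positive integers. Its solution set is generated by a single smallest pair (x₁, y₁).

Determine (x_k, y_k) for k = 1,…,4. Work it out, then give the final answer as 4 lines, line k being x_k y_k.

339 26
229841 17628
155831859 11951758
105653770561 8103274296

√170 = [13; 26, …], period ℓ=1 (odd) → k=1
step 0: (13, 1)  from 13·(1,0) + (0,1)
step 1: (339, 26)  from 26·(13,1) + (1,0)
fundamental: x₁=339, y₁=26  (since 114921 − 170·676 = 1)
k=2:  x_2 = 339·339+170·26·26 = 229841,  y_2 = 339·26+26·339 = 17628
k=3:  x_3 = 339·229841+170·26·17628 = 155831859,  y_3 = 339·17628+26·229841 = 11951758
k=4:  x_4 = 339·155831859+170·26·11951758 = 105653770561,  y_4 = 339·11951758+26·155831859 = 8103274296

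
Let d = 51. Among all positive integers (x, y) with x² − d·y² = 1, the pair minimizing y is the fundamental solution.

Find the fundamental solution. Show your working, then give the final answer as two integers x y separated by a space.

d=51: √d = [7; 7,14] (ℓ=2, even), read p_1/q_1
i=0: a=7 ⇒ p=7, q=1
i=1: a=7 ⇒ p=50, q=7
(x₁, y₁) = (50, 7);  50² − 51·7² = 1 ✓

50 7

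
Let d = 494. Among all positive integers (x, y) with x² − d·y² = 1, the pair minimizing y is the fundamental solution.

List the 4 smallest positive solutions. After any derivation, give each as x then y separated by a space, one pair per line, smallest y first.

d=494: √d = [22; 4,2,2,1,2,1,2,2,4,44] (ℓ=10, even), read p_9/q_9
a_0=22:  p_0=22·1+0=22,  q_0=22·0+1=1
…
a_7=2:  p_7=2·2556+1867=6979,  q_7=2·115+84=314
a_8=2:  p_8=2·6979+2556=16514,  q_8=2·314+115=743
a_9=4:  p_9=4·16514+6979=73035,  q_9=4·743+314=3286
(x₁, y₁) = (73035, 3286);  73035² − 494·3286² = 1 ✓
(73035+3286√494)^2 = 10668222449 + 479986020√494
(73035+3286√494)^3 = 1558307253052395 + 70111557938114√494
(73035+3286√494)^4 = 227621940442695115201 + 10241195267540325960√494

73035 3286
10668222449 479986020
1558307253052395 70111557938114
227621940442695115201 10241195267540325960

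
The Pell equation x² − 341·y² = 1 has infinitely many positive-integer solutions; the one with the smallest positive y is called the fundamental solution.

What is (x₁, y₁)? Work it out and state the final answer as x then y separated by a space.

10626551 575460

√341 → a₀=18, period (2,6,1,8,2,…,6,2,36); ℓ=14 even so k=13
i=0: a=18 ⇒ p=18, q=1
…
i=4: a=8 ⇒ p=2456, q=133
i=5: a=2 ⇒ p=5189, q=281
…
i=7: a=2 ⇒ p=20479, q=1109
…
i=9: a=2 ⇒ p=76727, q=4155
i=10: a=8 ⇒ p=641940, q=34763
…
i=12: a=6 ⇒ p=4953942, q=268271
i=13: a=2 ⇒ p=10626551, q=575460
fundamental: x₁=10626551, y₁=575460  (since 112923586155601 − 341·331154211600 = 1)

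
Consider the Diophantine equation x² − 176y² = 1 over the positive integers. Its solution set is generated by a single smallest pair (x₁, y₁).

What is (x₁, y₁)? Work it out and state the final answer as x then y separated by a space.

199 15

√176 → a₀=13, period (3,1,3,26); ℓ=4 even so k=3
a_0=13:  p_0=13·1+0=13,  q_0=13·0+1=1
…
a_2=1:  p_2=1·40+13=53,  q_2=1·3+1=4
a_3=3:  p_3=3·53+40=199,  q_3=3·4+3=15
fundamental: x₁=199, y₁=15  (since 39601 − 176·225 = 1)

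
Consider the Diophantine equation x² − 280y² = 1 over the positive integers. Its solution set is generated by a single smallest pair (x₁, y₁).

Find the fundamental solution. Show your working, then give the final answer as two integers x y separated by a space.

√280 → a₀=16, period (1,2,1,2,1,32); ℓ=6 even so k=5
i=0: a=16 ⇒ p=16, q=1
…
i=2: a=2 ⇒ p=50, q=3
i=3: a=1 ⇒ p=67, q=4
i=4: a=2 ⇒ p=184, q=11
i=5: a=1 ⇒ p=251, q=15
fundamental: x₁=251, y₁=15  (since 63001 − 280·225 = 1)

251 15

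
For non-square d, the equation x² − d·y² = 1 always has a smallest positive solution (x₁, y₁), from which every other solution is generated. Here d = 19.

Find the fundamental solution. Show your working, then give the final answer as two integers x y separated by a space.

[4; 2,1,3,1,2,8] for √19; ℓ=6 ⇒ convergent index 5
step 0: (4, 1)  from 4·(1,0) + (0,1)
…
step 2: (13, 3)  from 1·(9,2) + (4,1)
step 3: (48, 11)  from 3·(13,3) + (9,2)
step 4: (61, 14)  from 1·(48,11) + (13,3)
step 5: (170, 39)  from 2·(61,14) + (48,11)
(x₁, y₁) = (170, 39);  170² − 19·39² = 1 ✓

170 39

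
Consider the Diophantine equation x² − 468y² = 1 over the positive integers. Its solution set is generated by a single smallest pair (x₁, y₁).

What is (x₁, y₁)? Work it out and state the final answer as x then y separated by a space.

649 30

√468 = [21; 1,1,1,2,1,1,1,42, …], period ℓ=8 (even) → k=7
k=0  a_k=21  p_k/q_k = 21/1
k=1  a_k=1  p_k/q_k = 22/1
k=2  a_k=1  p_k/q_k = 43/2
…
k=4  a_k=2  p_k/q_k = 173/8
…
k=6  a_k=1  p_k/q_k = 411/19
k=7  a_k=1  p_k/q_k = 649/30
(x₁, y₁) = (649, 30);  649² − 468·30² = 1 ✓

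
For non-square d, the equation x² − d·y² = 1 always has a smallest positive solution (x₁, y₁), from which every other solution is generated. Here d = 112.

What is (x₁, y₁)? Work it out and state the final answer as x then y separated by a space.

√112 → a₀=10, period (1,1,2,1,1,20); ℓ=6 even so k=5
a_0=10:  p_0=10·1+0=10,  q_0=10·0+1=1
…
a_2=1:  p_2=1·11+10=21,  q_2=1·1+1=2
…
a_4=1:  p_4=1·53+21=74,  q_4=1·5+2=7
a_5=1:  p_5=1·74+53=127,  q_5=1·7+5=12
→ (127, 12).  Check: 127²=16129, 112·12²=16128, difference 1.

127 12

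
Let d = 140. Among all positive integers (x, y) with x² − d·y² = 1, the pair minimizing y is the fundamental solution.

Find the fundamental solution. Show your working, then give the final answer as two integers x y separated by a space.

71 6

[11; 1,4,1,22] for √140; ℓ=4 ⇒ convergent index 3
step 0: (11, 1)  from 11·(1,0) + (0,1)
step 1: (12, 1)  from 1·(11,1) + (1,0)
step 2: (59, 5)  from 4·(12,1) + (11,1)
step 3: (71, 6)  from 1·(59,5) + (12,1)
→ (71, 6).  Check: 71²=5041, 140·6²=5040, difference 1.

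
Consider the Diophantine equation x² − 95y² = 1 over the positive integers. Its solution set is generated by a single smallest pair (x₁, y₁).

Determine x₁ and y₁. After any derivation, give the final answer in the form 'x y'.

39 4

√95 → a₀=9, period (1,2,1,18); ℓ=4 even so k=3
step 0: (9, 1)  from 9·(1,0) + (0,1)
…
step 2: (29, 3)  from 2·(10,1) + (9,1)
step 3: (39, 4)  from 1·(29,3) + (10,1)
fundamental: x₁=39, y₁=4  (since 1521 − 95·16 = 1)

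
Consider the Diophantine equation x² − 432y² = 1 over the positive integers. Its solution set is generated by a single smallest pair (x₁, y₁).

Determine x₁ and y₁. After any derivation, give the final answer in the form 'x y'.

1351 65

d=432: √d = [20; 1,3,1,1,1,3,1,40] (ℓ=8, even), read p_7/q_7
i=0: a=20 ⇒ p=20, q=1
i=1: a=1 ⇒ p=21, q=1
i=2: a=3 ⇒ p=83, q=4
i=3: a=1 ⇒ p=104, q=5
…
i=5: a=1 ⇒ p=291, q=14
i=6: a=3 ⇒ p=1060, q=51
i=7: a=1 ⇒ p=1351, q=65
fundamental: x₁=1351, y₁=65  (since 1825201 − 432·4225 = 1)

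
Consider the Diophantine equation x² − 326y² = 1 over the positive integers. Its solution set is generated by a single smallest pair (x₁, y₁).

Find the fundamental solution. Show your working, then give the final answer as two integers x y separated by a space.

325 18

[18; 18,36] for √326; ℓ=2 ⇒ convergent index 1
a_0=18:  p_0=18·1+0=18,  q_0=18·0+1=1
a_1=18:  p_1=18·18+1=325,  q_1=18·1+0=18
fundamental: x₁=325, y₁=18  (since 105625 − 326·324 = 1)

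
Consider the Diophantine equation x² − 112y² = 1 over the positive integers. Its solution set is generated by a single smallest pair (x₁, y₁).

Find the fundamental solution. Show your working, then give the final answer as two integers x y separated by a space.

127 12

√112 = [10; 1,1,2,1,1,20, …], period ℓ=6 (even) → k=5
k=0  a_k=10  p_k/q_k = 10/1
…
k=4  a_k=1  p_k/q_k = 74/7
k=5  a_k=1  p_k/q_k = 127/12
→ (127, 12).  Check: 127²=16129, 112·12²=16128, difference 1.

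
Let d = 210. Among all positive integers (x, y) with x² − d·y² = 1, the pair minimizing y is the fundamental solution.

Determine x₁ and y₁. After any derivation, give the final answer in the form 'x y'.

29 2

√210 → a₀=14, period (2,28); ℓ=2 even so k=1
k=0  a_k=14  p_k/q_k = 14/1
k=1  a_k=2  p_k/q_k = 29/2
fundamental: x₁=29, y₁=2  (since 841 − 210·4 = 1)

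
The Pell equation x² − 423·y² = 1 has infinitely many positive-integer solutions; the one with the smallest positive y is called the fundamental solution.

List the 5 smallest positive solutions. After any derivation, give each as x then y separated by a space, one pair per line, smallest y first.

√423 → a₀=20, period (1,1,3,4,3,1,1,40); ℓ=8 even so k=7
k=0  a_k=20  p_k/q_k = 20/1
k=1  a_k=1  p_k/q_k = 21/1
k=2  a_k=1  p_k/q_k = 41/2
k=3  a_k=3  p_k/q_k = 144/7
k=4  a_k=4  p_k/q_k = 617/30
k=5  a_k=3  p_k/q_k = 1995/97
k=6  a_k=1  p_k/q_k = 2612/127
k=7  a_k=1  p_k/q_k = 4607/224
(x₁, y₁) = (4607, 224);  4607² − 423·224² = 1 ✓
k=2:  x_2 = 4607·4607+423·224·224 = 42448897,  y_2 = 4607·224+224·4607 = 2063936
k=3:  x_3 = 4607·42448897+423·224·2063936 = 391124132351,  y_3 = 4607·2063936+224·42448897 = 19017106080
k=4:  x_4 = 4607·391124132351+423·224·19017106080 = 3603817713033217,  y_4 = 4607·19017106080+224·391124132351 = 175223613357184
k=5:  x_5 = 4607·3603817713033217+423·224·175223613357184 = 33205576016763929087,  y_5 = 4607·175223613357184+224·3603817713033217 = 1614510354455987296

4607 224
42448897 2063936
391124132351 19017106080
3603817713033217 175223613357184
33205576016763929087 1614510354455987296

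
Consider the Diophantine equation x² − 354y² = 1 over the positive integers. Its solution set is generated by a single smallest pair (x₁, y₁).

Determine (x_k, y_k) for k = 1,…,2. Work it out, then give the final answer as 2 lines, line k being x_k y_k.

258065 13716
133195088449 7079239080

√354 = [18; 1,4,2,2,18,2,2,4,1,36, …], period ℓ=10 (even) → k=9
k=0  a_k=18  p_k/q_k = 18/1
…
k=2  a_k=4  p_k/q_k = 94/5
…
k=4  a_k=2  p_k/q_k = 508/27
k=5  a_k=18  p_k/q_k = 9351/497
k=6  a_k=2  p_k/q_k = 19210/1021
…
k=8  a_k=4  p_k/q_k = 210294/11177
k=9  a_k=1  p_k/q_k = 258065/13716
→ (258065, 13716).  Check: 258065²=66597544225, 354·13716²=66597544224, difference 1.
n=2: (258065,13716)∘(258065,13716) = (258065·258065+354·13716·13716, 258065·13716+13716·258065) = (133195088449,7079239080)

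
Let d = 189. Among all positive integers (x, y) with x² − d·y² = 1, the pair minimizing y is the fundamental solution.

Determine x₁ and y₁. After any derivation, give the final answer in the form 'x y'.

[13; 1,2,1,26] for √189; ℓ=4 ⇒ convergent index 3
k=0  a_k=13  p_k/q_k = 13/1
…
k=2  a_k=2  p_k/q_k = 41/3
k=3  a_k=1  p_k/q_k = 55/4
→ (55, 4).  Check: 55²=3025, 189·4²=3024, difference 1.

55 4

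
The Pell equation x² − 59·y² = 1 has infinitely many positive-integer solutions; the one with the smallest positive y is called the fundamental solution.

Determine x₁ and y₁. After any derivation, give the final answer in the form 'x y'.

530 69

d=59: √d = [7; 1,2,7,2,1,14] (ℓ=6, even), read p_5/q_5
k=0  a_k=7  p_k/q_k = 7/1
k=1  a_k=1  p_k/q_k = 8/1
…
k=4  a_k=2  p_k/q_k = 361/47
k=5  a_k=1  p_k/q_k = 530/69
→ (530, 69).  Check: 530²=280900, 59·69²=280899, difference 1.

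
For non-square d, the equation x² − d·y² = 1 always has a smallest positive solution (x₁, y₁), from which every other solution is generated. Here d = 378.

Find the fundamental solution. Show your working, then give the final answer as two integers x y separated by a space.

d=378: √d = [19; 2,3,1,4,1,3,2,38] (ℓ=8, even), read p_7/q_7
a_0=19:  p_0=19·1+0=19,  q_0=19·0+1=1
a_1=2:  p_1=2·19+1=39,  q_1=2·1+0=2
…
a_4=4:  p_4=4·175+136=836,  q_4=4·9+7=43
a_5=1:  p_5=1·836+175=1011,  q_5=1·43+9=52
a_6=3:  p_6=3·1011+836=3869,  q_6=3·52+43=199
a_7=2:  p_7=2·3869+1011=8749,  q_7=2·199+52=450
(x₁, y₁) = (8749, 450);  8749² − 378·450² = 1 ✓

8749 450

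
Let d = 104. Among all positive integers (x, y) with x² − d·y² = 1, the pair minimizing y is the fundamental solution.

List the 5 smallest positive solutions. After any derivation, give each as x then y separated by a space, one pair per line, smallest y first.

51 5
5201 510
530451 52015
54100801 5305020
5517751251 541060025

√104 → a₀=10, period (5,20); ℓ=2 even so k=1
k=0  a_k=10  p_k/q_k = 10/1
k=1  a_k=5  p_k/q_k = 51/5
(x₁, y₁) = (51, 5);  51² − 104·5² = 1 ✓
k=2:  x_2 = 51·51+104·5·5 = 5201,  y_2 = 51·5+5·51 = 510
k=3:  x_3 = 51·5201+104·5·510 = 530451,  y_3 = 51·510+5·5201 = 52015
k=4:  x_4 = 51·530451+104·5·52015 = 54100801,  y_4 = 51·52015+5·530451 = 5305020
k=5:  x_5 = 51·54100801+104·5·5305020 = 5517751251,  y_5 = 51·5305020+5·54100801 = 541060025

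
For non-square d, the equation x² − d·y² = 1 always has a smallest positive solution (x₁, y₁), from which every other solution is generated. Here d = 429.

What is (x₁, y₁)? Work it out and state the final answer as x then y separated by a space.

1524095 73584

d=429: √d = [20; 1,2,2,9,1,12,1,9,2,2,1,40] (ℓ=12, even), read p_11/q_11
step 0: (20, 1)  from 20·(1,0) + (0,1)
…
step 2: (62, 3)  from 2·(21,1) + (20,1)
…
step 5: (1512, 73)  from 1·(1367,66) + (145,7)
…
step 7: (21023, 1015)  from 1·(19511,942) + (1512,73)
step 8: (208718, 10077)  from 9·(21023,1015) + (19511,942)
step 9: (438459, 21169)  from 2·(208718,10077) + (21023,1015)
step 10: (1085636, 52415)  from 2·(438459,21169) + (208718,10077)
step 11: (1524095, 73584)  from 1·(1085636,52415) + (438459,21169)
→ (1524095, 73584).  Check: 1524095²=2322865569025, 429·73584²=2322865569024, difference 1.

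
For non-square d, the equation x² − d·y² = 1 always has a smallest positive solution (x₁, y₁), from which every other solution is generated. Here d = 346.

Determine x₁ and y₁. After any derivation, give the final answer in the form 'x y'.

17299 930

d=346: √d = [18; 1,1,1,1,36] (ℓ=5, odd), read p_9/q_9
step 0: (18, 1)  from 18·(1,0) + (0,1)
…
step 4: (93, 5)  from 1·(56,3) + (37,2)
step 5: (3404, 183)  from 36·(93,5) + (56,3)
…
step 8: (10398, 559)  from 1·(6901,371) + (3497,188)
step 9: (17299, 930)  from 1·(10398,559) + (6901,371)
→ (17299, 930).  Check: 17299²=299255401, 346·930²=299255400, difference 1.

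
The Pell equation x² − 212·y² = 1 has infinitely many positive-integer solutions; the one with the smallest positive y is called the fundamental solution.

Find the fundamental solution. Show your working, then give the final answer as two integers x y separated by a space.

66249 4550

√212 → a₀=14, period (1,1,3,1,1,…,1,1,28); ℓ=14 even so k=13
step 0: (14, 1)  from 14·(1,0) + (0,1)
…
step 3: (102, 7)  from 3·(29,2) + (15,1)
…
step 12: (37114, 2549)  from 1·(29135,2001) + (7979,548)
step 13: (66249, 4550)  from 1·(37114,2549) + (29135,2001)
fundamental: x₁=66249, y₁=4550  (since 4388930001 − 212·20702500 = 1)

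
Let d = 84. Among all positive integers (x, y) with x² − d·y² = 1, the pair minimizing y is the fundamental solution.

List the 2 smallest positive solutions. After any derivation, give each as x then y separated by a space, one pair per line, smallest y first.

√84 → a₀=9, period (6,18); ℓ=2 even so k=1
k=0  a_k=9  p_k/q_k = 9/1
k=1  a_k=6  p_k/q_k = 55/6
→ (55, 6).  Check: 55²=3025, 84·6²=3024, difference 1.
k=2:  x_2 = 55·55+84·6·6 = 6049,  y_2 = 55·6+6·55 = 660

55 6
6049 660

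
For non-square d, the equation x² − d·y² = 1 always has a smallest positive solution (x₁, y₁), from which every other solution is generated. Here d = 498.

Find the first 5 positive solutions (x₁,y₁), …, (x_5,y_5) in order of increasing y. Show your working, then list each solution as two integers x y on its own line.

179777 8056
64639539457 2896567024
23241404969742401 1041472259739240
8356540122426119709697 374465516875386131936
3004627427155559641130652737 134640574453571113022377304

d=498: √d = [22; 3,6,22,6,3,44] (ℓ=6, even), read p_5/q_5
step 0: (22, 1)  from 22·(1,0) + (0,1)
…
step 4: (56794, 2545)  from 6·(9395,421) + (424,19)
step 5: (179777, 8056)  from 3·(56794,2545) + (9395,421)
→ (179777, 8056).  Check: 179777²=32319769729, 498·8056²=32319769728, difference 1.
(179777+8056√498)^2 = 64639539457 + 2896567024√498
(179777+8056√498)^3 = 23241404969742401 + 1041472259739240√498
(179777+8056√498)^4 = 8356540122426119709697 + 374465516875386131936√498
(179777+8056√498)^5 = 3004627427155559641130652737 + 134640574453571113022377304√498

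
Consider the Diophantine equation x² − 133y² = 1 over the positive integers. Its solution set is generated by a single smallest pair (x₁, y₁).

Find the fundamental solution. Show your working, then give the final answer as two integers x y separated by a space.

[11; 1,1,7,5,1,…,1,1,22] for √133; ℓ=16 ⇒ convergent index 15
a_0=11:  p_0=11·1+0=11,  q_0=11·0+1=1
a_1=1:  p_1=1·11+1=12,  q_1=1·1+0=1
a_2=1:  p_2=1·12+11=23,  q_2=1·1+1=2
a_3=7:  p_3=7·23+12=173,  q_3=7·2+1=15
a_4=5:  p_4=5·173+23=888,  q_4=5·15+2=77
…
a_6=1:  p_6=1·1061+888=1949,  q_6=1·92+77=169
…
a_8=2:  p_8=2·3010+1949=7969,  q_8=2·261+169=691
…
a_10=1:  p_10=1·10979+7969=18948,  q_10=1·952+691=1643
a_11=1:  p_11=1·18948+10979=29927,  q_11=1·1643+952=2595
…
a_14=1:  p_14=1·1210008+168583=1378591,  q_14=1·104921+14618=119539
a_15=1:  p_15=1·1378591+1210008=2588599,  q_15=1·119539+104921=224460
→ (2588599, 224460).  Check: 2588599²=6700844782801, 133·224460²=6700844782800, difference 1.

2588599 224460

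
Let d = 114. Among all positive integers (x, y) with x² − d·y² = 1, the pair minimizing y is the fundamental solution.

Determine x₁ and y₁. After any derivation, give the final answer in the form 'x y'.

1025 96

d=114: √d = [10; 1,2,10,2,1,20] (ℓ=6, even), read p_5/q_5
k=0  a_k=10  p_k/q_k = 10/1
k=1  a_k=1  p_k/q_k = 11/1
k=2  a_k=2  p_k/q_k = 32/3
k=3  a_k=10  p_k/q_k = 331/31
k=4  a_k=2  p_k/q_k = 694/65
k=5  a_k=1  p_k/q_k = 1025/96
→ (1025, 96).  Check: 1025²=1050625, 114·96²=1050624, difference 1.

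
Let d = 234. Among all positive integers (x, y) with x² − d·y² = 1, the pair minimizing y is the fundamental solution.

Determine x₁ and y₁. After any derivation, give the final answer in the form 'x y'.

5201 340

d=234: √d = [15; 3,2,1,2,1,2,3,30] (ℓ=8, even), read p_7/q_7
k=0  a_k=15  p_k/q_k = 15/1
k=1  a_k=3  p_k/q_k = 46/3
k=2  a_k=2  p_k/q_k = 107/7
k=3  a_k=1  p_k/q_k = 153/10
k=4  a_k=2  p_k/q_k = 413/27
k=5  a_k=1  p_k/q_k = 566/37
k=6  a_k=2  p_k/q_k = 1545/101
k=7  a_k=3  p_k/q_k = 5201/340
→ (5201, 340).  Check: 5201²=27050401, 234·340²=27050400, difference 1.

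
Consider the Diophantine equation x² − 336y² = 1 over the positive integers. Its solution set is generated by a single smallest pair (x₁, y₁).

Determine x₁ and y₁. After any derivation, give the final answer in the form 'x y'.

√336 → a₀=18, period (3,36); ℓ=2 even so k=1
i=0: a=18 ⇒ p=18, q=1
i=1: a=3 ⇒ p=55, q=3
(x₁, y₁) = (55, 3);  55² − 336·3² = 1 ✓

55 3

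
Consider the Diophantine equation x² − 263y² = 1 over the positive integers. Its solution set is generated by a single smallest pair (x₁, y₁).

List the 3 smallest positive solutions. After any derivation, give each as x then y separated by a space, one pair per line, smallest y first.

d=263: √d = [16; 4,1,1,1,1,15,1,1,1,1,4,32] (ℓ=12, even), read p_11/q_11
step 0: (16, 1)  from 16·(1,0) + (0,1)
step 1: (65, 4)  from 4·(16,1) + (1,0)
step 2: (81, 5)  from 1·(65,4) + (16,1)
step 3: (146, 9)  from 1·(81,5) + (65,4)
…
step 6: (5822, 359)  from 15·(373,23) + (227,14)
step 7: (6195, 382)  from 1·(5822,359) + (373,23)
…
step 9: (18212, 1123)  from 1·(12017,741) + (6195,382)
step 10: (30229, 1864)  from 1·(18212,1123) + (12017,741)
step 11: (139128, 8579)  from 4·(30229,1864) + (18212,1123)
fundamental: x₁=139128, y₁=8579  (since 19356600384 − 263·73599241 = 1)
(x_2, y_2) = (139128·139128 + 263·8579·8579, 139128·8579 + 8579·139128) = (38713200767, 2387158224)
(x_3, y_3) = (139128·38713200767 + 263·8579·2387158224, 139128·2387158224 + 8579·38713200767) = (10772180392483224, 664241098768765)

139128 8579
38713200767 2387158224
10772180392483224 664241098768765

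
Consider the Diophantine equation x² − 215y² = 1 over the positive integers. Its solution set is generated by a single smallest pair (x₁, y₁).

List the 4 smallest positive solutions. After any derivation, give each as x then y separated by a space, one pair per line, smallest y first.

d=215: √d = [14; 1,1,1,28] (ℓ=4, even), read p_3/q_3
step 0: (14, 1)  from 14·(1,0) + (0,1)
step 1: (15, 1)  from 1·(14,1) + (1,0)
step 2: (29, 2)  from 1·(15,1) + (14,1)
step 3: (44, 3)  from 1·(29,2) + (15,1)
(x₁, y₁) = (44, 3);  44² − 215·3² = 1 ✓
(44+3√215)^2 = 3871 + 264√215
(44+3√215)^3 = 340604 + 23229√215
(44+3√215)^4 = 29969281 + 2043888√215

44 3
3871 264
340604 23229
29969281 2043888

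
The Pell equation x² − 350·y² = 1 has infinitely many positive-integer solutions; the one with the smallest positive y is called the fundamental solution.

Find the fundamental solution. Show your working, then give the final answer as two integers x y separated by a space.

449 24

d=350: √d = [18; 1,2,2,2,1,36] (ℓ=6, even), read p_5/q_5
i=0: a=18 ⇒ p=18, q=1
i=1: a=1 ⇒ p=19, q=1
…
i=3: a=2 ⇒ p=131, q=7
i=4: a=2 ⇒ p=318, q=17
i=5: a=1 ⇒ p=449, q=24
→ (449, 24).  Check: 449²=201601, 350·24²=201600, difference 1.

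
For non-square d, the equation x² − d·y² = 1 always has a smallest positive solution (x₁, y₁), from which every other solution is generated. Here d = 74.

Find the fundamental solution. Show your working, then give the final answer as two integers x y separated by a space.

3699 430

[8; 1,1,1,1,16] for √74; ℓ=5 ⇒ convergent index 9
step 0: (8, 1)  from 8·(1,0) + (0,1)
step 1: (9, 1)  from 1·(8,1) + (1,0)
step 2: (17, 2)  from 1·(9,1) + (8,1)
step 3: (26, 3)  from 1·(17,2) + (9,1)
step 4: (43, 5)  from 1·(26,3) + (17,2)
step 5: (714, 83)  from 16·(43,5) + (26,3)
step 6: (757, 88)  from 1·(714,83) + (43,5)
step 7: (1471, 171)  from 1·(757,88) + (714,83)
step 8: (2228, 259)  from 1·(1471,171) + (757,88)
step 9: (3699, 430)  from 1·(2228,259) + (1471,171)
→ (3699, 430).  Check: 3699²=13682601, 74·430²=13682600, difference 1.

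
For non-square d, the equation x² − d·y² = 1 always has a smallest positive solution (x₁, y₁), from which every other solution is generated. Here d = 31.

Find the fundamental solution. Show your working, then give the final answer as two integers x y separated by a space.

√31 → a₀=5, period (1,1,3,5,3,1,1,10); ℓ=8 even so k=7
k=0  a_k=5  p_k/q_k = 5/1
…
k=3  a_k=3  p_k/q_k = 39/7
…
k=6  a_k=1  p_k/q_k = 863/155
k=7  a_k=1  p_k/q_k = 1520/273
(x₁, y₁) = (1520, 273);  1520² − 31·273² = 1 ✓

1520 273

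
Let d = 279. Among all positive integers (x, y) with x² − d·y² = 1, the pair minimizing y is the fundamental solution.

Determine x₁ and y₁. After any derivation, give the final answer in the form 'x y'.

1520 91

[16; 1,2,2,1,2,2,1,32] for √279; ℓ=8 ⇒ convergent index 7
k=0  a_k=16  p_k/q_k = 16/1
…
k=2  a_k=2  p_k/q_k = 50/3
…
k=4  a_k=1  p_k/q_k = 167/10
k=5  a_k=2  p_k/q_k = 451/27
k=6  a_k=2  p_k/q_k = 1069/64
k=7  a_k=1  p_k/q_k = 1520/91
→ (1520, 91).  Check: 1520²=2310400, 279·91²=2310399, difference 1.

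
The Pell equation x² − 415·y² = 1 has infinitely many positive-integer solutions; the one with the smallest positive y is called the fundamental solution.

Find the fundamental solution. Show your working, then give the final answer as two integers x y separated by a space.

d=415: √d = [20; 2,1,2,4,6,…,1,2,40] (ℓ=16, even), read p_15/q_15
k=0  a_k=20  p_k/q_k = 20/1
k=1  a_k=2  p_k/q_k = 41/2
…
k=4  a_k=4  p_k/q_k = 713/35
…
k=14  a_k=1  p_k/q_k = 6841255/335824
k=15  a_k=2  p_k/q_k = 18412804/903849
→ (18412804, 903849).  Check: 18412804²=339031351142416, 415·903849²=339031351142415, difference 1.

18412804 903849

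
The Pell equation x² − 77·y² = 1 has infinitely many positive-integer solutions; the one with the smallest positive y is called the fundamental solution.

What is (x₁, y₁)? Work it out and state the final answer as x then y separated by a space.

351 40

√77 → a₀=8, period (1,3,2,3,1,16); ℓ=6 even so k=5
step 0: (8, 1)  from 8·(1,0) + (0,1)
step 1: (9, 1)  from 1·(8,1) + (1,0)
…
step 3: (79, 9)  from 2·(35,4) + (9,1)
step 4: (272, 31)  from 3·(79,9) + (35,4)
step 5: (351, 40)  from 1·(272,31) + (79,9)
→ (351, 40).  Check: 351²=123201, 77·40²=123200, difference 1.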